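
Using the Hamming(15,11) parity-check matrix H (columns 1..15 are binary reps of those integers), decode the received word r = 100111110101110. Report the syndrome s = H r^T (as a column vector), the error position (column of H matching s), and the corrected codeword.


s = (1, 1, 0, 0)^T, error position = 12, corrected codeword c = 100111110100110

Compute s = H r^T mod 2 one row at a time:
  s_1 = 1 + 0 + 1 + 0 + 1 + 1 + 1 + 0 = 5 ≡ 1 (mod 2).
  s_2 = 1 + 1 + 1 + 1 + 1 + 1 + 1 + 0 = 7 ≡ 1 (mod 2).
  s_3 = 0 + 0 + 1 + 1 + 1 + 0 + 1 + 0 = 4 ≡ 0 (mod 2).
  s_4 = 1 + 0 + 1 + 1 + 0 + 0 + 1 + 0 = 4 ≡ 0 (mod 2).
s = (1, 1, 0, 0)^T — this equals column 12 of H (binary 1100), so error is at position 12.
Correct: flip bit 12 of r = 100111110101110 to get c = 100111110100110.


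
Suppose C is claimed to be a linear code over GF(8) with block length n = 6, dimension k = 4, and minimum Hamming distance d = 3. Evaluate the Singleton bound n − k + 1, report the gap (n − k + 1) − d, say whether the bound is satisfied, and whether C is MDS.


Singleton RHS = n − k + 1 = 3, slack = 0, bound satisfied, MDS.

Singleton bound: d ≤ n − k + 1.
Here n = 6, k = 4, so n − k + 1 = 3.
Given d = 3, check d ≤ 3: YES.
Slack = (n − k + 1) − d = 0.
The code is MDS (slack = 0).
Description: the claimed parameters are [6, 4, 3]_8; such a code would be MDS (meets Singleton bound).


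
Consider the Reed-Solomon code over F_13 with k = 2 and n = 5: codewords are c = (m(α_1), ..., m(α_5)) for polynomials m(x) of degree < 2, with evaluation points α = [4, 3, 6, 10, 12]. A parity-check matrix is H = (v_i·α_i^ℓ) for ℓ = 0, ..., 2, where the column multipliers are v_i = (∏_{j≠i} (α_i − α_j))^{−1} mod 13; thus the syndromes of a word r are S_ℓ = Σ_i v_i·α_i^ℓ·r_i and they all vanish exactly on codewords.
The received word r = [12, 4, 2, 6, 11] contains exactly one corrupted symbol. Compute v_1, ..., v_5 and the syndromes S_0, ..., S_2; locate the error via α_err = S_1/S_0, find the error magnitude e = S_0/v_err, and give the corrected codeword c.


S = (12, 3, 4), error at position 4, error magnitude e = 11, c = [12, 4, 2, 8, 11].

Step 1: column multipliers v_i = (∏_{j≠i}(α_i − α_j))^{−1} mod 13.
  i = 1 (α = 4): (4−3)(4−6)(4−10)(4−12) = 1·(−2)·(−6)·(−8) = −96 ≡ 8, so v_1 = 8^{−1} = 5 (mod 13).
  i = 2 (α = 3): (3−4)(3−6)(3−10)(3−12) = (−1)·(−3)·(−7)·(−9) = 189 ≡ 7, so v_2 = 7^{−1} = 2 (mod 13).
  i = 3 (α = 6): (6−4)(6−3)(6−10)(6−12) = 2·3·(−4)·(−6) = 144 ≡ 1, so v_3 = 1^{−1} = 1 (mod 13).
  i = 4 (α = 10): (10−4)(10−3)(10−6)(10−12) = 6·7·4·(−2) = −336 ≡ 2, so v_4 = 2^{−1} = 7 (mod 13).
  i = 5 (α = 12): (12−4)(12−3)(12−6)(12−10) = 8·9·6·2 = 864 ≡ 6, so v_5 = 6^{−1} = 11 (mod 13).
  v = [5, 2, 1, 7, 11].
Step 2: syndromes of r = [12, 4, 2, 6, 11] (all sums mod 13).
  S_0 = Σ v_i r_i = 5·12 + 2·4 + 1·2 + 7·6 + 11·11 = 233 ≡ 12.
  S_1 = Σ v_i α_i r_i = 5·4·12 + 2·3·4 + 1·6·2 + 7·10·6 + 11·12·11 = 2148 ≡ 3.
  α_i^2 mod 13 = [3, 9, 10, 9, 1].
  S_2 = Σ v_i α_i^2 r_i = 5·3·12 + 2·9·4 + 1·10·2 + 7·9·6 + 11·1·11 = 771 ≡ 4.
  S = (12, 3, 4) ≠ 0, so r is not a codeword (an error is present).
Step 3: locate the error. For a single error e at position i, S_ℓ = v_i·e·α_i^ℓ, so α_err = S_1/S_0.
  S_0^{−1} = 12^{−1} = 12 (mod 13), so α_err = 3·12 = 36 ≡ 10 = α_4. Error position i = 4.
  Consistency check: S_2/S_1 = 4·9 = 36 ≡ 10 = α_err ✓ (single-error assumption holds).
Step 4: error magnitude e = S_0/v_4 = S_0·∏_{j≠4}(α_4 − α_j) = 12·2 = 24 ≡ 11 (mod 13).
Step 5: correct position 4: c_4 = r_4 − e = 6 − 11 ≡ 8 (mod 13). Hence c = [12, 4, 2, 8, 11].
  Check: interpolating c through the α_i gives m(x) = 6 + 8·x (degree < 2) with m(α_i) = c_i for every i, so c is indeed a codeword.


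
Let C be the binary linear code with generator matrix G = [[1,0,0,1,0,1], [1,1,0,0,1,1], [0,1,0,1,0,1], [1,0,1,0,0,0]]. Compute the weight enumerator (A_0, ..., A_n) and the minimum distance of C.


Weight distribution: A_0 = 1, A_2 = 4, A_3 = 6, A_4 = 3, A_5 = 2. Minimum distance d = 2.

Enumerate all 2^4 = 16 messages m ∈ F_2^4.
For each, compute codeword c = mG in F_2^6, then tally its weight.
  m = 0000 → c = 000000, weight = 0.
  m = 1000 → c = 100101, weight = 3.
  m = 0100 → c = 110011, weight = 4.
  m = 1100 → c = 010110, weight = 3.
  m = 0010 → c = 010101, weight = 3.
  m = 1010 → c = 110000, weight = 2.
  m = 0110 → c = 100110, weight = 3.
  m = 1110 → c = 000011, weight = 2.
  m = 0001 → c = 101000, weight = 2.
  m = 1001 → c = 001101, weight = 3.
  m = 0101 → c = 011011, weight = 4.
  m = 1101 → c = 111110, weight = 5.
  m = 0011 → c = 111101, weight = 5.
  m = 1011 → c = 011000, weight = 2.
  m = 0111 → c = 001110, weight = 3.
  m = 1111 → c = 101011, weight = 4.
Tally weights:
  weight 0: 1 codewords.
  weight 2: 4 codewords.
  weight 3: 6 codewords.
  weight 4: 3 codewords.
  weight 5: 2 codewords.
Minimum distance d = smallest w > 0 with A_w > 0 = 2.
Sanity: Σ A_w = 16 = 2^4 = 16 ✓.


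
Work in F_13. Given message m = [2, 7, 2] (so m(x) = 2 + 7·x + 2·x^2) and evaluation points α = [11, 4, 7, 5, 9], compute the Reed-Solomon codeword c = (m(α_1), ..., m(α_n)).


c = [9, 10, 6, 9, 6]

Message polynomial: m(x) = 2 + 7·x + 2·x^2 (mod 13).
For each evaluation point α_i, compute m(α_i) mod 13:
  α_1 = 11: Horner steps 2 → 3 → 9, so m(11) = 9.
  α_2 = 4: Horner steps 2 → 2 → 10, so m(4) = 10.
  α_3 = 7: Horner steps 2 → 8 → 6, so m(7) = 6.
  α_4 = 5: Horner steps 2 → 4 → 9, so m(5) = 9.
  α_5 = 9: Horner steps 2 → 12 → 6, so m(9) = 6.
Codeword c = [9, 10, 6, 9, 6] ∈ F_13^5.


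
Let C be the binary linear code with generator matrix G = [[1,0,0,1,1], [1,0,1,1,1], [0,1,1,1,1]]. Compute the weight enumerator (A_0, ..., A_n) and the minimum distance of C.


Weight distribution: A_0 = 1, A_1 = 1, A_2 = 1, A_3 = 3, A_4 = 2. Minimum distance d = 1.

Enumerate all 2^3 = 8 messages m ∈ F_2^3.
For each, compute codeword c = mG in F_2^5, then tally its weight.
  m = 000 → c = 00000, weight = 0.
  m = 100 → c = 10011, weight = 3.
  m = 010 → c = 10111, weight = 4.
  m = 110 → c = 00100, weight = 1.
  m = 001 → c = 01111, weight = 4.
  m = 101 → c = 11100, weight = 3.
  m = 011 → c = 11000, weight = 2.
  m = 111 → c = 01011, weight = 3.
Tally weights:
  weight 0: 1 codewords.
  weight 1: 1 codewords.
  weight 2: 1 codewords.
  weight 3: 3 codewords.
  weight 4: 2 codewords.
Minimum distance d = smallest w > 0 with A_w > 0 = 1.
Sanity: Σ A_w = 8 = 2^3 = 8 ✓.


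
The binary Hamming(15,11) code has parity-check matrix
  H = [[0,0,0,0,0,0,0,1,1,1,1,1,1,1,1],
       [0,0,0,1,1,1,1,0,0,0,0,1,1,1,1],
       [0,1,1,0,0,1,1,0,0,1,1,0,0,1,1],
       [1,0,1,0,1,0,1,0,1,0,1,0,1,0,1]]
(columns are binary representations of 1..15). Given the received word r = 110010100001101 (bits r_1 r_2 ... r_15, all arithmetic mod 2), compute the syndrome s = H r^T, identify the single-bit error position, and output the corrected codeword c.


s = (1, 1, 1, 1)^T, error position = 15, corrected codeword c = 110010100001100

Compute s = H r^T mod 2 one row at a time:
  s_1 = 0 + 0 + 0 + 0 + 1 + 1 + 0 + 1 = 3 ≡ 1 (mod 2).
  s_2 = 0 + 1 + 0 + 1 + 1 + 1 + 0 + 1 = 5 ≡ 1 (mod 2).
  s_3 = 1 + 0 + 0 + 1 + 0 + 0 + 0 + 1 = 3 ≡ 1 (mod 2).
  s_4 = 1 + 0 + 1 + 1 + 0 + 0 + 1 + 1 = 5 ≡ 1 (mod 2).
s = (1, 1, 1, 1)^T — this equals column 15 of H (binary 1111), so error is at position 15.
Correct: flip bit 15 of r = 110010100001101 to get c = 110010100001100.


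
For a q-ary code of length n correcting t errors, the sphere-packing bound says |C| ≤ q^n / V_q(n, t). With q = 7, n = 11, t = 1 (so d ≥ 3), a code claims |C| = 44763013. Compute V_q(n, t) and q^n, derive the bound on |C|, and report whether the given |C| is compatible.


V_q(n, t) = 67, q^n = 1977326743, Hamming bound = 29512339, |C| = 44763013 > bound (violated).

Step 1: Compute V_q(n, t) = Σ_{j=0}^1 C(n, j) (q−1)^j.
  j = 0: C(11,0)·(6)^0 = 1·1 = 1.
  j = 1: C(11,1)·(6)^1 = 11·6 = 66.
  V_q(n, t) = 1 + 66 = 67.
Step 2: q^n = 7^11 = 1977326743.
Step 3: Hamming bound ⌊q^n / V_q(n,t)⌋ = ⌊1977326743/67⌋ = 29512339.
Step 4: Compare |C| = 44763013 to 29512339: violated.
The claimed |C| lies above the Hamming bound, so no 7-ary code of length 11 with d ≥ 3 can have 44763013 codewords.


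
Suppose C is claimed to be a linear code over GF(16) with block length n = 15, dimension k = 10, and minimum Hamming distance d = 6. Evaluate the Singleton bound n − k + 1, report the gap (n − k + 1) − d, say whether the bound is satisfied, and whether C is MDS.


Singleton RHS = n − k + 1 = 6, slack = 0, bound satisfied, MDS.

Singleton bound: d ≤ n − k + 1.
Here n = 15, k = 10, so n − k + 1 = 6.
Given d = 6, check d ≤ 6: YES.
Slack = (n − k + 1) − d = 0.
The code is MDS (slack = 0).
Description: the claimed parameters are [15, 10, 6]_16; such a code would be MDS (meets Singleton bound).


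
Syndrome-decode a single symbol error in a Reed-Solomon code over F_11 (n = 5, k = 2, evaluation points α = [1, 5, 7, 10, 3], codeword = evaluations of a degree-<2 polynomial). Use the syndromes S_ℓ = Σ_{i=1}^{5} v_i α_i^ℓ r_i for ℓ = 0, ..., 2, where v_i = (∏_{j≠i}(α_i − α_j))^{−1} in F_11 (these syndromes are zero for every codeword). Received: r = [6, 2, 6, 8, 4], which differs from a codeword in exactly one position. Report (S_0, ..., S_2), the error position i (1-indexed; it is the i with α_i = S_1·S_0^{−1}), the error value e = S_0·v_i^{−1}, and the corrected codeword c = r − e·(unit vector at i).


S = (5, 2, 3), error at position 3, error magnitude e = 6, c = [6, 2, 0, 8, 4].

Step 1: column multipliers v_i = (∏_{j≠i}(α_i − α_j))^{−1} mod 11.
  i = 1 (α = 1): (1−5)(1−7)(1−10)(1−3) = (−4)·(−6)·(−9)·(−2) = 432 ≡ 3, so v_1 = 3^{−1} = 4 (mod 11).
  i = 2 (α = 5): (5−1)(5−7)(5−10)(5−3) = 4·(−2)·(−5)·2 = 80 ≡ 3, so v_2 = 3^{−1} = 4 (mod 11).
  i = 3 (α = 7): (7−1)(7−5)(7−10)(7−3) = 6·2·(−3)·4 = −144 ≡ 10, so v_3 = 10^{−1} = 10 (mod 11).
  i = 4 (α = 10): (10−1)(10−5)(10−7)(10−3) = 9·5·3·7 = 945 ≡ 10, so v_4 = 10^{−1} = 10 (mod 11).
  i = 5 (α = 3): (3−1)(3−5)(3−7)(3−10) = 2·(−2)·(−4)·(−7) = −112 ≡ 9, so v_5 = 9^{−1} = 5 (mod 11).
  v = [4, 4, 10, 10, 5].
Step 2: syndromes of r = [6, 2, 6, 8, 4] (all sums mod 11).
  S_0 = Σ v_i r_i = 4·6 + 4·2 + 10·6 + 10·8 + 5·4 = 192 ≡ 5.
  S_1 = Σ v_i α_i r_i = 4·1·6 + 4·5·2 + 10·7·6 + 10·10·8 + 5·3·4 = 1344 ≡ 2.
  α_i^2 mod 11 = [1, 3, 5, 1, 9].
  S_2 = Σ v_i α_i^2 r_i = 4·1·6 + 4·3·2 + 10·5·6 + 10·1·8 + 5·9·4 = 608 ≡ 3.
  S = (5, 2, 3) ≠ 0, so r is not a codeword (an error is present).
Step 3: locate the error. For a single error e at position i, S_ℓ = v_i·e·α_i^ℓ, so α_err = S_1/S_0.
  S_0^{−1} = 5^{−1} = 9 (mod 11), so α_err = 2·9 = 18 ≡ 7 = α_3. Error position i = 3.
  Consistency check: S_2/S_1 = 3·6 = 18 ≡ 7 = α_err ✓ (single-error assumption holds).
Step 4: error magnitude e = S_0/v_3 = S_0·∏_{j≠3}(α_3 − α_j) = 5·10 = 50 ≡ 6 (mod 11).
Step 5: correct position 3: c_3 = r_3 − e = 6 − 6 ≡ 0 (mod 11). Hence c = [6, 2, 0, 8, 4].
  Check: interpolating c through the α_i gives m(x) = 7 + 10·x (degree < 2) with m(α_i) = c_i for every i, so c is indeed a codeword.


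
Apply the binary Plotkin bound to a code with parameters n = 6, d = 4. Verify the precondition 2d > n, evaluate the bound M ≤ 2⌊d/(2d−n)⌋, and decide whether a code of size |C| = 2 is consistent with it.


Plotkin bound M ≤ 4; given |C| = 2 ≤ bound (satisfied).

Check applicability: 2d = 8, n = 6.
2d − n = 2 > 0, so Plotkin applies.
Compute d/(2d−n) = 4/2 ≈ 2.0000.
⌊d/(2d−n)⌋ = 2.
Plotkin bound: M ≤ 2·2 = 4.
Given |C| = 2, check: satisfied.
This |C| is below the Plotkin bound.


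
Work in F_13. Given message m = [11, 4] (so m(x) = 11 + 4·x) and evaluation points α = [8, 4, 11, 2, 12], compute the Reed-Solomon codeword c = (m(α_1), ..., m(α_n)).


c = [4, 1, 3, 6, 7]

Message polynomial: m(x) = 11 + 4·x (mod 13).
For each evaluation point α_i, compute m(α_i) mod 13:
  α_1 = 8: Horner steps 4 → 4, so m(8) = 4.
  α_2 = 4: Horner steps 4 → 1, so m(4) = 1.
  α_3 = 11: Horner steps 4 → 3, so m(11) = 3.
  α_4 = 2: Horner steps 4 → 6, so m(2) = 6.
  α_5 = 12: Horner steps 4 → 7, so m(12) = 7.
Codeword c = [4, 1, 3, 6, 7] ∈ F_13^5.


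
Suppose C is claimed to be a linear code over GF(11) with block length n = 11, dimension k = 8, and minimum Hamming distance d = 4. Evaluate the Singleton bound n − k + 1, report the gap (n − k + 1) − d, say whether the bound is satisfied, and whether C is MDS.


Singleton RHS = n − k + 1 = 4, slack = 0, bound satisfied, MDS.

Singleton bound: d ≤ n − k + 1.
Here n = 11, k = 8, so n − k + 1 = 4.
Given d = 4, check d ≤ 4: YES.
Slack = (n − k + 1) − d = 0.
The code is MDS (slack = 0).
Description: the claimed parameters are [11, 8, 4]_11; such a code would be MDS (meets Singleton bound).


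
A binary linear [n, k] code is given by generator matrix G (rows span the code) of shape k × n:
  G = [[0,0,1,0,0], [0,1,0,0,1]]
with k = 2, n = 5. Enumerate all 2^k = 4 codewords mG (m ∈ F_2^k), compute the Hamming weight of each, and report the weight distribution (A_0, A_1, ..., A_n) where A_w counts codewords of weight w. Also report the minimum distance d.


Weight distribution: A_0 = 1, A_1 = 1, A_2 = 1, A_3 = 1. Minimum distance d = 1.

Enumerate all 2^2 = 4 messages m ∈ F_2^2.
For each, compute codeword c = mG in F_2^5, then tally its weight.
  m = 00 → c = 00000, weight = 0.
  m = 10 → c = 00100, weight = 1.
  m = 01 → c = 01001, weight = 2.
  m = 11 → c = 01101, weight = 3.
Tally weights:
  weight 0: 1 codewords.
  weight 1: 1 codewords.
  weight 2: 1 codewords.
  weight 3: 1 codewords.
Minimum distance d = smallest w > 0 with A_w > 0 = 1.
Sanity: Σ A_w = 4 = 2^2 = 4 ✓.


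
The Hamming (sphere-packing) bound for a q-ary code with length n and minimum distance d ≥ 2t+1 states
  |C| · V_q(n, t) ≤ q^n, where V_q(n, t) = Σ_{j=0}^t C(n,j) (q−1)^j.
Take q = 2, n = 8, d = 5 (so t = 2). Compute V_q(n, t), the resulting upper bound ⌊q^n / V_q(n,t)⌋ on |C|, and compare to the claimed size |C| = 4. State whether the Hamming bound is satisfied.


V_q(n, t) = 37, q^n = 256, Hamming bound = 6, |C| = 4 ≤ bound (satisfied).

Step 1: Compute V_q(n, t) = Σ_{j=0}^2 C(n, j) (q−1)^j.
  j = 0: C(8,0)·(1)^0 = 1·1 = 1.
  j = 1: C(8,1)·(1)^1 = 8·1 = 8.
  j = 2: C(8,2)·(1)^2 = 28·1 = 28.
  V_q(n, t) = 1 + 8 + 28 = 37.
Step 2: q^n = 2^8 = 256.
Step 3: Hamming bound ⌊q^n / V_q(n,t)⌋ = ⌊256/37⌋ = 6.
Step 4: Compare |C| = 4 to 6: satisfied.
The claimed |C| lies below the Hamming bound.


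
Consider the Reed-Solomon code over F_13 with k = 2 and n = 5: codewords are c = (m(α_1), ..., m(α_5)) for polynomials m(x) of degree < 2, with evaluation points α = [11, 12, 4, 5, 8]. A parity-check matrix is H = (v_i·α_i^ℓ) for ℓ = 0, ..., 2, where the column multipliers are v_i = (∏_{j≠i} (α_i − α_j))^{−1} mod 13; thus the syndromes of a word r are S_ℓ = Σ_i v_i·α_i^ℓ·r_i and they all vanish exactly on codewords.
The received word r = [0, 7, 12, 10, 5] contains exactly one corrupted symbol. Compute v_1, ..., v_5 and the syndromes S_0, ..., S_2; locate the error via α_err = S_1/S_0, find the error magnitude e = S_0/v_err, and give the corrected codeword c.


S = (3, 12, 9), error at position 3, error magnitude e = 9, c = [0, 7, 3, 10, 5].

Step 1: column multipliers v_i = (∏_{j≠i}(α_i − α_j))^{−1} mod 13.
  i = 1 (α = 11): (11−12)(11−4)(11−5)(11−8) = (−1)·7·6·3 = −126 ≡ 4, so v_1 = 4^{−1} = 10 (mod 13).
  i = 2 (α = 12): (12−11)(12−4)(12−5)(12−8) = 1·8·7·4 = 224 ≡ 3, so v_2 = 3^{−1} = 9 (mod 13).
  i = 3 (α = 4): (4−11)(4−12)(4−5)(4−8) = (−7)·(−8)·(−1)·(−4) = 224 ≡ 3, so v_3 = 3^{−1} = 9 (mod 13).
  i = 4 (α = 5): (5−11)(5−12)(5−4)(5−8) = (−6)·(−7)·1·(−3) = −126 ≡ 4, so v_4 = 4^{−1} = 10 (mod 13).
  i = 5 (α = 8): (8−11)(8−12)(8−4)(8−5) = (−3)·(−4)·4·3 = 144 ≡ 1, so v_5 = 1^{−1} = 1 (mod 13).
  v = [10, 9, 9, 10, 1].
Step 2: syndromes of r = [0, 7, 12, 10, 5] (all sums mod 13).
  S_0 = Σ v_i r_i = 10·0 + 9·7 + 9·12 + 10·10 + 1·5 = 276 ≡ 3.
  S_1 = Σ v_i α_i r_i = 10·11·0 + 9·12·7 + 9·4·12 + 10·5·10 + 1·8·5 = 1728 ≡ 12.
  α_i^2 mod 13 = [4, 1, 3, 12, 12].
  S_2 = Σ v_i α_i^2 r_i = 10·4·0 + 9·1·7 + 9·3·12 + 10·12·10 + 1·12·5 = 1647 ≡ 9.
  S = (3, 12, 9) ≠ 0, so r is not a codeword (an error is present).
Step 3: locate the error. For a single error e at position i, S_ℓ = v_i·e·α_i^ℓ, so α_err = S_1/S_0.
  S_0^{−1} = 3^{−1} = 9 (mod 13), so α_err = 12·9 = 108 ≡ 4 = α_3. Error position i = 3.
  Consistency check: S_2/S_1 = 9·12 = 108 ≡ 4 = α_err ✓ (single-error assumption holds).
Step 4: error magnitude e = S_0/v_3 = S_0·∏_{j≠3}(α_3 − α_j) = 3·3 = 9 ≡ 9 (mod 13).
Step 5: correct position 3: c_3 = r_3 − e = 12 − 9 ≡ 3 (mod 13). Hence c = [0, 7, 3, 10, 5].
  Check: interpolating c through the α_i gives m(x) = 1 + 7·x (degree < 2) with m(α_i) = c_i for every i, so c is indeed a codeword.


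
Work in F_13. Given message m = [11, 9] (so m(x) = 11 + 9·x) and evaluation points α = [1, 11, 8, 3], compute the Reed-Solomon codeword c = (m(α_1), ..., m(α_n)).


c = [7, 6, 5, 12]

Message polynomial: m(x) = 11 + 9·x (mod 13).
For each evaluation point α_i, compute m(α_i) mod 13:
  α_1 = 1: Horner steps 9 → 7, so m(1) = 7.
  α_2 = 11: Horner steps 9 → 6, so m(11) = 6.
  α_3 = 8: Horner steps 9 → 5, so m(8) = 5.
  α_4 = 3: Horner steps 9 → 12, so m(3) = 12.
Codeword c = [7, 6, 5, 12] ∈ F_13^4.


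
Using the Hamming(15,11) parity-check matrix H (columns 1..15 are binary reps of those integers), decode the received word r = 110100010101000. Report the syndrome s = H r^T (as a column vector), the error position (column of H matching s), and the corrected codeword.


s = (1, 0, 0, 1)^T, error position = 9, corrected codeword c = 110100011101000

Compute s = H r^T mod 2 one row at a time:
  s_1 = 1 + 0 + 1 + 0 + 1 + 0 + 0 + 0 = 3 ≡ 1 (mod 2).
  s_2 = 1 + 0 + 0 + 0 + 1 + 0 + 0 + 0 = 2 ≡ 0 (mod 2).
  s_3 = 1 + 0 + 0 + 0 + 1 + 0 + 0 + 0 = 2 ≡ 0 (mod 2).
  s_4 = 1 + 0 + 0 + 0 + 0 + 0 + 0 + 0 = 1 ≡ 1 (mod 2).
s = (1, 0, 0, 1)^T — this equals column 9 of H (binary 1001), so error is at position 9.
Correct: flip bit 9 of r = 110100010101000 to get c = 110100011101000.


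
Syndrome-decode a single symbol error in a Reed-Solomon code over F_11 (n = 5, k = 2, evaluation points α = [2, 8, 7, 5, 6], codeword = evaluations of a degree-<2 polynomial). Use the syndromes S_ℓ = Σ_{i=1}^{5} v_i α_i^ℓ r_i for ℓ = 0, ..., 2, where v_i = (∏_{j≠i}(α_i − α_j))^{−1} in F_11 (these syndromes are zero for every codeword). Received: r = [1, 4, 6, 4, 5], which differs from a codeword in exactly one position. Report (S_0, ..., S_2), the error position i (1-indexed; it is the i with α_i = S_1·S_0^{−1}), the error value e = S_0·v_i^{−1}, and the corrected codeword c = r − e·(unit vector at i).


S = (10, 3, 2), error at position 2, error magnitude e = 8, c = [1, 7, 6, 4, 5].

Step 1: column multipliers v_i = (∏_{j≠i}(α_i − α_j))^{−1} mod 11.
  i = 1 (α = 2): (2−8)(2−7)(2−5)(2−6) = (−6)·(−5)·(−3)·(−4) = 360 ≡ 8, so v_1 = 8^{−1} = 7 (mod 11).
  i = 2 (α = 8): (8−2)(8−7)(8−5)(8−6) = 6·1·3·2 = 36 ≡ 3, so v_2 = 3^{−1} = 4 (mod 11).
  i = 3 (α = 7): (7−2)(7−8)(7−5)(7−6) = 5·(−1)·2·1 = −10 ≡ 1, so v_3 = 1^{−1} = 1 (mod 11).
  i = 4 (α = 5): (5−2)(5−8)(5−7)(5−6) = 3·(−3)·(−2)·(−1) = −18 ≡ 4, so v_4 = 4^{−1} = 3 (mod 11).
  i = 5 (α = 6): (6−2)(6−8)(6−7)(6−5) = 4·(−2)·(−1)·1 = 8 ≡ 8, so v_5 = 8^{−1} = 7 (mod 11).
  v = [7, 4, 1, 3, 7].
Step 2: syndromes of r = [1, 4, 6, 4, 5] (all sums mod 11).
  S_0 = Σ v_i r_i = 7·1 + 4·4 + 1·6 + 3·4 + 7·5 = 76 ≡ 10.
  S_1 = Σ v_i α_i r_i = 7·2·1 + 4·8·4 + 1·7·6 + 3·5·4 + 7·6·5 = 454 ≡ 3.
  α_i^2 mod 11 = [4, 9, 5, 3, 3].
  S_2 = Σ v_i α_i^2 r_i = 7·4·1 + 4·9·4 + 1·5·6 + 3·3·4 + 7·3·5 = 343 ≡ 2.
  S = (10, 3, 2) ≠ 0, so r is not a codeword (an error is present).
Step 3: locate the error. For a single error e at position i, S_ℓ = v_i·e·α_i^ℓ, so α_err = S_1/S_0.
  S_0^{−1} = 10^{−1} = 10 (mod 11), so α_err = 3·10 = 30 ≡ 8 = α_2. Error position i = 2.
  Consistency check: S_2/S_1 = 2·4 = 8 ≡ 8 = α_err ✓ (single-error assumption holds).
Step 4: error magnitude e = S_0/v_2 = S_0·∏_{j≠2}(α_2 − α_j) = 10·3 = 30 ≡ 8 (mod 11).
Step 5: correct position 2: c_2 = r_2 − e = 4 − 8 ≡ 7 (mod 11). Hence c = [1, 7, 6, 4, 5].
  Check: interpolating c through the α_i gives m(x) = 10 + 1·x (degree < 2) with m(α_i) = c_i for every i, so c is indeed a codeword.


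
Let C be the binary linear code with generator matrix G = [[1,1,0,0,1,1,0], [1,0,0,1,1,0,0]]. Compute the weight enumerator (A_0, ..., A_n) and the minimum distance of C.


Weight distribution: A_0 = 1, A_3 = 2, A_4 = 1. Minimum distance d = 3.

Enumerate all 2^2 = 4 messages m ∈ F_2^2.
For each, compute codeword c = mG in F_2^7, then tally its weight.
  m = 00 → c = 0000000, weight = 0.
  m = 10 → c = 1100110, weight = 4.
  m = 01 → c = 1001100, weight = 3.
  m = 11 → c = 0101010, weight = 3.
Tally weights:
  weight 0: 1 codewords.
  weight 3: 2 codewords.
  weight 4: 1 codewords.
Minimum distance d = smallest w > 0 with A_w > 0 = 3.
Sanity: Σ A_w = 4 = 2^2 = 4 ✓.


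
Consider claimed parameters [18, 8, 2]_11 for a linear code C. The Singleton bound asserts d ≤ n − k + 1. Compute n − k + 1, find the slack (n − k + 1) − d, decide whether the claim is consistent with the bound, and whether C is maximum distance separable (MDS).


Singleton RHS = n − k + 1 = 11, slack = 9, bound satisfied, not MDS.

Singleton bound: d ≤ n − k + 1.
Here n = 18, k = 8, so n − k + 1 = 11.
Given d = 2, check d ≤ 11: YES.
Slack = (n − k + 1) − d = 9.
The code is NOT MDS (slack = 9 > 0).
Description: the claimed parameters are [18, 8, 2]_11; such a code would be non-MDS.


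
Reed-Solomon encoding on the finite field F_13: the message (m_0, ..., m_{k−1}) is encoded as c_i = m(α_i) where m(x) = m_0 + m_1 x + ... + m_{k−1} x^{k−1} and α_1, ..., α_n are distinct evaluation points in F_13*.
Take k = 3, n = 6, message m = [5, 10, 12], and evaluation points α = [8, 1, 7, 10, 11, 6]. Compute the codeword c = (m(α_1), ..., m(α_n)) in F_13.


c = [8, 1, 0, 5, 7, 3]

Message polynomial: m(x) = 5 + 10·x + 12·x^2 (mod 13).
For each evaluation point α_i, compute m(α_i) mod 13:
  α_1 = 8: Horner steps 12 → 2 → 8, so m(8) = 8.
  α_2 = 1: Horner steps 12 → 9 → 1, so m(1) = 1.
  α_3 = 7: Horner steps 12 → 3 → 0, so m(7) = 0.
  α_4 = 10: Horner steps 12 → 0 → 5, so m(10) = 5.
  α_5 = 11: Horner steps 12 → 12 → 7, so m(11) = 7.
  α_6 = 6: Horner steps 12 → 4 → 3, so m(6) = 3.
Codeword c = [8, 1, 0, 5, 7, 3] ∈ F_13^6.


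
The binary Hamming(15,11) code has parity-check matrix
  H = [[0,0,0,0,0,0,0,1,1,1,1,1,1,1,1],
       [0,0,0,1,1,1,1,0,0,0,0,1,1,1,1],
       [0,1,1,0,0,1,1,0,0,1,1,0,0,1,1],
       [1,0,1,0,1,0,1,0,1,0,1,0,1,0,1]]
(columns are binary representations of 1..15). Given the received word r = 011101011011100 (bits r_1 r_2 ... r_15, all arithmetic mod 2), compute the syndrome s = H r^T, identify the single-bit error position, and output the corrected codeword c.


s = (1, 0, 0, 0)^T, error position = 8, corrected codeword c = 011101001011100

Compute s = H r^T mod 2 one row at a time:
  s_1 = 1 + 1 + 0 + 1 + 1 + 1 + 0 + 0 = 5 ≡ 1 (mod 2).
  s_2 = 1 + 0 + 1 + 0 + 1 + 1 + 0 + 0 = 4 ≡ 0 (mod 2).
  s_3 = 1 + 1 + 1 + 0 + 0 + 1 + 0 + 0 = 4 ≡ 0 (mod 2).
  s_4 = 0 + 1 + 0 + 0 + 1 + 1 + 1 + 0 = 4 ≡ 0 (mod 2).
s = (1, 0, 0, 0)^T — this equals column 8 of H (binary 1000), so error is at position 8.
Correct: flip bit 8 of r = 011101011011100 to get c = 011101001011100.


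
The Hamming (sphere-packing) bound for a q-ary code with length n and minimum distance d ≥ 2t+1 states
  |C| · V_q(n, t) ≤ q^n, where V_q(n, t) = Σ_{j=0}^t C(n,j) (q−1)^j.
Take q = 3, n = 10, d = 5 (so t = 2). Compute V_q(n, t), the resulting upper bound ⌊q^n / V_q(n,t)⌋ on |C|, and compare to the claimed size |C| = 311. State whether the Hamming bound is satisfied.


V_q(n, t) = 201, q^n = 59049, Hamming bound = 293, |C| = 311 > bound (violated).

Step 1: Compute V_q(n, t) = Σ_{j=0}^2 C(n, j) (q−1)^j.
  j = 0: C(10,0)·(2)^0 = 1·1 = 1.
  j = 1: C(10,1)·(2)^1 = 10·2 = 20.
  j = 2: C(10,2)·(2)^2 = 45·4 = 180.
  V_q(n, t) = 1 + 20 + 180 = 201.
Step 2: q^n = 3^10 = 59049.
Step 3: Hamming bound ⌊q^n / V_q(n,t)⌋ = ⌊59049/201⌋ = 293.
Step 4: Compare |C| = 311 to 293: violated.
The claimed |C| lies above the Hamming bound, so no 3-ary code of length 10 with d ≥ 5 can have 311 codewords.


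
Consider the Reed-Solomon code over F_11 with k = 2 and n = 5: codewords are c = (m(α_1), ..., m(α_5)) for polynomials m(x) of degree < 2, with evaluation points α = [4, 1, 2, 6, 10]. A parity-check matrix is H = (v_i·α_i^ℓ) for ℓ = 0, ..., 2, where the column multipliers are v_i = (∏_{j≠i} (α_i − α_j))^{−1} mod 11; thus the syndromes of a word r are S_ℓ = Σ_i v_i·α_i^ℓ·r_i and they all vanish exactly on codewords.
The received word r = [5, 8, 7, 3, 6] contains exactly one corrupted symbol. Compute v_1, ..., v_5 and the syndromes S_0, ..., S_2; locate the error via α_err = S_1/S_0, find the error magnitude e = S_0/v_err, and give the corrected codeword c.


S = (7, 4, 7), error at position 5, error magnitude e = 7, c = [5, 8, 7, 3, 10].

Step 1: column multipliers v_i = (∏_{j≠i}(α_i − α_j))^{−1} mod 11.
  i = 1 (α = 4): (4−1)(4−2)(4−6)(4−10) = 3·2·(−2)·(−6) = 72 ≡ 6, so v_1 = 6^{−1} = 2 (mod 11).
  i = 2 (α = 1): (1−4)(1−2)(1−6)(1−10) = (−3)·(−1)·(−5)·(−9) = 135 ≡ 3, so v_2 = 3^{−1} = 4 (mod 11).
  i = 3 (α = 2): (2−4)(2−1)(2−6)(2−10) = (−2)·1·(−4)·(−8) = −64 ≡ 2, so v_3 = 2^{−1} = 6 (mod 11).
  i = 4 (α = 6): (6−4)(6−1)(6−2)(6−10) = 2·5·4·(−4) = −160 ≡ 5, so v_4 = 5^{−1} = 9 (mod 11).
  i = 5 (α = 10): (10−4)(10−1)(10−2)(10−6) = 6·9·8·4 = 1728 ≡ 1, so v_5 = 1^{−1} = 1 (mod 11).
  v = [2, 4, 6, 9, 1].
Step 2: syndromes of r = [5, 8, 7, 3, 6] (all sums mod 11).
  S_0 = Σ v_i r_i = 2·5 + 4·8 + 6·7 + 9·3 + 1·6 = 117 ≡ 7.
  S_1 = Σ v_i α_i r_i = 2·4·5 + 4·1·8 + 6·2·7 + 9·6·3 + 1·10·6 = 378 ≡ 4.
  α_i^2 mod 11 = [5, 1, 4, 3, 1].
  S_2 = Σ v_i α_i^2 r_i = 2·5·5 + 4·1·8 + 6·4·7 + 9·3·3 + 1·1·6 = 337 ≡ 7.
  S = (7, 4, 7) ≠ 0, so r is not a codeword (an error is present).
Step 3: locate the error. For a single error e at position i, S_ℓ = v_i·e·α_i^ℓ, so α_err = S_1/S_0.
  S_0^{−1} = 7^{−1} = 8 (mod 11), so α_err = 4·8 = 32 ≡ 10 = α_5. Error position i = 5.
  Consistency check: S_2/S_1 = 7·3 = 21 ≡ 10 = α_err ✓ (single-error assumption holds).
Step 4: error magnitude e = S_0/v_5 = S_0·∏_{j≠5}(α_5 − α_j) = 7·1 = 7 ≡ 7 (mod 11).
Step 5: correct position 5: c_5 = r_5 − e = 6 − 7 ≡ 10 (mod 11). Hence c = [5, 8, 7, 3, 10].
  Check: interpolating c through the α_i gives m(x) = 9 + 10·x (degree < 2) with m(α_i) = c_i for every i, so c is indeed a codeword.


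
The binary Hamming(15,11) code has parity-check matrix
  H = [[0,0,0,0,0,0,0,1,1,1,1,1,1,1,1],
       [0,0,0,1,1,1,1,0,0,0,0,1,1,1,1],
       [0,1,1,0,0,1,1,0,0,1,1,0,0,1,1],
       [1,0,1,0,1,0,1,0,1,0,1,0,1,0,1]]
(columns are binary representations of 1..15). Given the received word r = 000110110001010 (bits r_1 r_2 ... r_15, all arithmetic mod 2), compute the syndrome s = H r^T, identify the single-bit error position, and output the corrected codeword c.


s = (1, 1, 0, 0)^T, error position = 12, corrected codeword c = 000110110000010

Compute s = H r^T mod 2 one row at a time:
  s_1 = 1 + 0 + 0 + 0 + 1 + 0 + 1 + 0 = 3 ≡ 1 (mod 2).
  s_2 = 1 + 1 + 0 + 1 + 1 + 0 + 1 + 0 = 5 ≡ 1 (mod 2).
  s_3 = 0 + 0 + 0 + 1 + 0 + 0 + 1 + 0 = 2 ≡ 0 (mod 2).
  s_4 = 0 + 0 + 1 + 1 + 0 + 0 + 0 + 0 = 2 ≡ 0 (mod 2).
s = (1, 1, 0, 0)^T — this equals column 12 of H (binary 1100), so error is at position 12.
Correct: flip bit 12 of r = 000110110001010 to get c = 000110110000010.


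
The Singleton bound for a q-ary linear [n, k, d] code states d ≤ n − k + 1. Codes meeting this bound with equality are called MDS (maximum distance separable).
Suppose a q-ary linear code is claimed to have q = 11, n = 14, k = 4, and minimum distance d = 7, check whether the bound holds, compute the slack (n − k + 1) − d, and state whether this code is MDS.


Singleton RHS = n − k + 1 = 11, slack = 4, bound satisfied, not MDS.

Singleton bound: d ≤ n − k + 1.
Here n = 14, k = 4, so n − k + 1 = 11.
Given d = 7, check d ≤ 11: YES.
Slack = (n − k + 1) − d = 4.
The code is NOT MDS (slack = 4 > 0).
Description: the claimed parameters are [14, 4, 7]_11; such a code would be non-MDS.


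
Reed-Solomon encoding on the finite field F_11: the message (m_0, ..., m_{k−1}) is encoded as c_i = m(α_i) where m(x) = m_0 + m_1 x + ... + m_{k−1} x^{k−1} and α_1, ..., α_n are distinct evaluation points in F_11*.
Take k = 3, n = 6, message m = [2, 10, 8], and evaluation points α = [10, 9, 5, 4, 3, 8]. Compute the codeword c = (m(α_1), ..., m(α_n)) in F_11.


c = [0, 3, 10, 5, 5, 0]

Message polynomial: m(x) = 2 + 10·x + 8·x^2 (mod 11).
For each evaluation point α_i, compute m(α_i) mod 11:
  α_1 = 10: Horner steps 8 → 2 → 0, so m(10) = 0.
  α_2 = 9: Horner steps 8 → 5 → 3, so m(9) = 3.
  α_3 = 5: Horner steps 8 → 6 → 10, so m(5) = 10.
  α_4 = 4: Horner steps 8 → 9 → 5, so m(4) = 5.
  α_5 = 3: Horner steps 8 → 1 → 5, so m(3) = 5.
  α_6 = 8: Horner steps 8 → 8 → 0, so m(8) = 0.
Codeword c = [0, 3, 10, 5, 5, 0] ∈ F_11^6.


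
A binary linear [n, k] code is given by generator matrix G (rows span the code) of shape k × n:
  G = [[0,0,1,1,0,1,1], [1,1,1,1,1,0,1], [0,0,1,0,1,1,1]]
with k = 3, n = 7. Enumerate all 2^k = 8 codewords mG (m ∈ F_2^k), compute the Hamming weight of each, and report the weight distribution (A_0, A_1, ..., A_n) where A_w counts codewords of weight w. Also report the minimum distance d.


Weight distribution: A_0 = 1, A_2 = 1, A_4 = 5, A_6 = 1. Minimum distance d = 2.

Enumerate all 2^3 = 8 messages m ∈ F_2^3.
For each, compute codeword c = mG in F_2^7, then tally its weight.
  m = 000 → c = 0000000, weight = 0.
  m = 100 → c = 0011011, weight = 4.
  m = 010 → c = 1111101, weight = 6.
  m = 110 → c = 1100110, weight = 4.
  m = 001 → c = 0010111, weight = 4.
  m = 101 → c = 0001100, weight = 2.
  m = 011 → c = 1101010, weight = 4.
  m = 111 → c = 1110001, weight = 4.
Tally weights:
  weight 0: 1 codewords.
  weight 2: 1 codewords.
  weight 4: 5 codewords.
  weight 6: 1 codewords.
Minimum distance d = smallest w > 0 with A_w > 0 = 2.
Sanity: Σ A_w = 8 = 2^3 = 8 ✓.


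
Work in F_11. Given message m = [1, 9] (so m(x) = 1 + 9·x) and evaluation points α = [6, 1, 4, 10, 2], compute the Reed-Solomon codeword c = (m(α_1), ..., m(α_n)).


c = [0, 10, 4, 3, 8]

Message polynomial: m(x) = 1 + 9·x (mod 11).
For each evaluation point α_i, compute m(α_i) mod 11:
  α_1 = 6: Horner steps 9 → 0, so m(6) = 0.
  α_2 = 1: Horner steps 9 → 10, so m(1) = 10.
  α_3 = 4: Horner steps 9 → 4, so m(4) = 4.
  α_4 = 10: Horner steps 9 → 3, so m(10) = 3.
  α_5 = 2: Horner steps 9 → 8, so m(2) = 8.
Codeword c = [0, 10, 4, 3, 8] ∈ F_11^5.


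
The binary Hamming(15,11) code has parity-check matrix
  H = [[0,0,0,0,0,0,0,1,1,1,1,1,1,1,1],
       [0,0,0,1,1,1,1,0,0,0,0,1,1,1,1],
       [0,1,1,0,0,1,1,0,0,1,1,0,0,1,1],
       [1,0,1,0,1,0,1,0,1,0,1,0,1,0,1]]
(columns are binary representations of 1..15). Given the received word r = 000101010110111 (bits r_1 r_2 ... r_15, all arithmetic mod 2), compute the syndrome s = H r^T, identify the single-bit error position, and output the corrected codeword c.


s = (0, 1, 1, 1)^T, error position = 7, corrected codeword c = 000101110110111

Compute s = H r^T mod 2 one row at a time:
  s_1 = 1 + 0 + 1 + 1 + 0 + 1 + 1 + 1 = 6 ≡ 0 (mod 2).
  s_2 = 1 + 0 + 1 + 0 + 0 + 1 + 1 + 1 = 5 ≡ 1 (mod 2).
  s_3 = 0 + 0 + 1 + 0 + 1 + 1 + 1 + 1 = 5 ≡ 1 (mod 2).
  s_4 = 0 + 0 + 0 + 0 + 0 + 1 + 1 + 1 = 3 ≡ 1 (mod 2).
s = (0, 1, 1, 1)^T — this equals column 7 of H (binary 0111), so error is at position 7.
Correct: flip bit 7 of r = 000101010110111 to get c = 000101110110111.


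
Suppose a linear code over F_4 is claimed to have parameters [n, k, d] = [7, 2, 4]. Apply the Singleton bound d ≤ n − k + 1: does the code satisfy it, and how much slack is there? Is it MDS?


Singleton RHS = n − k + 1 = 6, slack = 2, bound satisfied, not MDS.

Singleton bound: d ≤ n − k + 1.
Here n = 7, k = 2, so n − k + 1 = 6.
Given d = 4, check d ≤ 6: YES.
Slack = (n − k + 1) − d = 2.
The code is NOT MDS (slack = 2 > 0).
Description: the claimed parameters are [7, 2, 4]_4; such a code would be non-MDS.


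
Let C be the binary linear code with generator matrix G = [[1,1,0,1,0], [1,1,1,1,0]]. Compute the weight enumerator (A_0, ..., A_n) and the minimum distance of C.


Weight distribution: A_0 = 1, A_1 = 1, A_3 = 1, A_4 = 1. Minimum distance d = 1.

Enumerate all 2^2 = 4 messages m ∈ F_2^2.
For each, compute codeword c = mG in F_2^5, then tally its weight.
  m = 00 → c = 00000, weight = 0.
  m = 10 → c = 11010, weight = 3.
  m = 01 → c = 11110, weight = 4.
  m = 11 → c = 00100, weight = 1.
Tally weights:
  weight 0: 1 codewords.
  weight 1: 1 codewords.
  weight 3: 1 codewords.
  weight 4: 1 codewords.
Minimum distance d = smallest w > 0 with A_w > 0 = 1.
Sanity: Σ A_w = 4 = 2^2 = 4 ✓.


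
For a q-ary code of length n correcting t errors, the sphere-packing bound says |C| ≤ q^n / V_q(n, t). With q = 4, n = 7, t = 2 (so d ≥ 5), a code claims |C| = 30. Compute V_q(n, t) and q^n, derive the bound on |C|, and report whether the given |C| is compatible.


V_q(n, t) = 211, q^n = 16384, Hamming bound = 77, |C| = 30 ≤ bound (satisfied).

Step 1: Compute V_q(n, t) = Σ_{j=0}^2 C(n, j) (q−1)^j.
  j = 0: C(7,0)·(3)^0 = 1·1 = 1.
  j = 1: C(7,1)·(3)^1 = 7·3 = 21.
  j = 2: C(7,2)·(3)^2 = 21·9 = 189.
  V_q(n, t) = 1 + 21 + 189 = 211.
Step 2: q^n = 4^7 = 16384.
Step 3: Hamming bound ⌊q^n / V_q(n,t)⌋ = ⌊16384/211⌋ = 77.
Step 4: Compare |C| = 30 to 77: satisfied.
The claimed |C| lies below the Hamming bound.


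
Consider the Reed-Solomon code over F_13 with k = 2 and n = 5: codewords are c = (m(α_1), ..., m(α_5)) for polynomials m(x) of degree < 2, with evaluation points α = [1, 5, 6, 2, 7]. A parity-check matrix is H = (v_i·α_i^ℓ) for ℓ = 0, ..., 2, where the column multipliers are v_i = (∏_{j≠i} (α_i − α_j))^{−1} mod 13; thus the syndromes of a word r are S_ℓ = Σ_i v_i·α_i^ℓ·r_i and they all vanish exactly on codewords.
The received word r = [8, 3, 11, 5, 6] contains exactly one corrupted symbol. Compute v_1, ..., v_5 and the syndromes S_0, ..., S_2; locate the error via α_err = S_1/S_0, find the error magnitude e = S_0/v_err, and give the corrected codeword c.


S = (8, 8, 8), error at position 1, error magnitude e = 11, c = [10, 3, 11, 5, 6].

Step 1: column multipliers v_i = (∏_{j≠i}(α_i − α_j))^{−1} mod 13.
  i = 1 (α = 1): (1−5)(1−6)(1−2)(1−7) = (−4)·(−5)·(−1)·(−6) = 120 ≡ 3, so v_1 = 3^{−1} = 9 (mod 13).
  i = 2 (α = 5): (5−1)(5−6)(5−2)(5−7) = 4·(−1)·3·(−2) = 24 ≡ 11, so v_2 = 11^{−1} = 6 (mod 13).
  i = 3 (α = 6): (6−1)(6−5)(6−2)(6−7) = 5·1·4·(−1) = −20 ≡ 6, so v_3 = 6^{−1} = 11 (mod 13).
  i = 4 (α = 2): (2−1)(2−5)(2−6)(2−7) = 1·(−3)·(−4)·(−5) = −60 ≡ 5, so v_4 = 5^{−1} = 8 (mod 13).
  i = 5 (α = 7): (7−1)(7−5)(7−6)(7−2) = 6·2·1·5 = 60 ≡ 8, so v_5 = 8^{−1} = 5 (mod 13).
  v = [9, 6, 11, 8, 5].
Step 2: syndromes of r = [8, 3, 11, 5, 6] (all sums mod 13).
  S_0 = Σ v_i r_i = 9·8 + 6·3 + 11·11 + 8·5 + 5·6 = 281 ≡ 8.
  S_1 = Σ v_i α_i r_i = 9·1·8 + 6·5·3 + 11·6·11 + 8·2·5 + 5·7·6 = 1178 ≡ 8.
  α_i^2 mod 13 = [1, 12, 10, 4, 10].
  S_2 = Σ v_i α_i^2 r_i = 9·1·8 + 6·12·3 + 11·10·11 + 8·4·5 + 5·10·6 = 1958 ≡ 8.
  S = (8, 8, 8) ≠ 0, so r is not a codeword (an error is present).
Step 3: locate the error. For a single error e at position i, S_ℓ = v_i·e·α_i^ℓ, so α_err = S_1/S_0.
  S_0^{−1} = 8^{−1} = 5 (mod 13), so α_err = 8·5 = 40 ≡ 1 = α_1. Error position i = 1.
  Consistency check: S_2/S_1 = 8·5 = 40 ≡ 1 = α_err ✓ (single-error assumption holds).
Step 4: error magnitude e = S_0/v_1 = S_0·∏_{j≠1}(α_1 − α_j) = 8·3 = 24 ≡ 11 (mod 13).
Step 5: correct position 1: c_1 = r_1 − e = 8 − 11 ≡ 10 (mod 13). Hence c = [10, 3, 11, 5, 6].
  Check: interpolating c through the α_i gives m(x) = 2 + 8·x (degree < 2) with m(α_i) = c_i for every i, so c is indeed a codeword.


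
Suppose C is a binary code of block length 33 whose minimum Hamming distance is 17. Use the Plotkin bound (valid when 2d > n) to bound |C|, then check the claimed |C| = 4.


Plotkin bound M ≤ 34; given |C| = 4 ≤ bound (satisfied).

Check applicability: 2d = 34, n = 33.
2d − n = 1 > 0, so Plotkin applies.
Compute d/(2d−n) = 17/1 ≈ 17.0000.
⌊d/(2d−n)⌋ = 17.
Plotkin bound: M ≤ 2·17 = 34.
Given |C| = 4, check: satisfied.
This |C| is below the Plotkin bound.


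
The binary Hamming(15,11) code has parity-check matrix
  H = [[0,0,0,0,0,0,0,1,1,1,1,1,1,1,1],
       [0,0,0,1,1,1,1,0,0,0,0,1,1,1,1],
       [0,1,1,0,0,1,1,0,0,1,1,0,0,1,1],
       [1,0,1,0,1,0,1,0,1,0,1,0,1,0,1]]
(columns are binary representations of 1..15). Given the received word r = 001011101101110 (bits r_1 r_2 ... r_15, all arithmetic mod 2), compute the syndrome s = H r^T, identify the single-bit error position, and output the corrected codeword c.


s = (1, 0, 1, 1)^T, error position = 11, corrected codeword c = 001011101111110

Compute s = H r^T mod 2 one row at a time:
  s_1 = 0 + 1 + 1 + 0 + 1 + 1 + 1 + 0 = 5 ≡ 1 (mod 2).
  s_2 = 0 + 1 + 1 + 1 + 1 + 1 + 1 + 0 = 6 ≡ 0 (mod 2).
  s_3 = 0 + 1 + 1 + 1 + 1 + 0 + 1 + 0 = 5 ≡ 1 (mod 2).
  s_4 = 0 + 1 + 1 + 1 + 1 + 0 + 1 + 0 = 5 ≡ 1 (mod 2).
s = (1, 0, 1, 1)^T — this equals column 11 of H (binary 1011), so error is at position 11.
Correct: flip bit 11 of r = 001011101101110 to get c = 001011101111110.


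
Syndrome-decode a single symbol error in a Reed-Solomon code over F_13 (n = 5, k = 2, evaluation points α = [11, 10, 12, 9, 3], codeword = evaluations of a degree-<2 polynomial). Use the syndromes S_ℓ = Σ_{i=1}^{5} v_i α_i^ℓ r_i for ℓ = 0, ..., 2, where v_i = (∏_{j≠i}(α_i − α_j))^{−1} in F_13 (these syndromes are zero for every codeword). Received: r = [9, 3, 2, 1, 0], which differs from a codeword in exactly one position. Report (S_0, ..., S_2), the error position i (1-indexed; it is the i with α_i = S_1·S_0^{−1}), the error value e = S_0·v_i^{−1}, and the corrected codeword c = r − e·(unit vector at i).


S = (10, 12, 4), error at position 4, error magnitude e = 4, c = [9, 3, 2, 10, 0].

Step 1: column multipliers v_i = (∏_{j≠i}(α_i − α_j))^{−1} mod 13.
  i = 1 (α = 11): (11−10)(11−12)(11−9)(11−3) = 1·(−1)·2·8 = −16 ≡ 10, so v_1 = 10^{−1} = 4 (mod 13).
  i = 2 (α = 10): (10−11)(10−12)(10−9)(10−3) = (−1)·(−2)·1·7 = 14 ≡ 1, so v_2 = 1^{−1} = 1 (mod 13).
  i = 3 (α = 12): (12−11)(12−10)(12−9)(12−3) = 1·2·3·9 = 54 ≡ 2, so v_3 = 2^{−1} = 7 (mod 13).
  i = 4 (α = 9): (9−11)(9−10)(9−12)(9−3) = (−2)·(−1)·(−3)·6 = −36 ≡ 3, so v_4 = 3^{−1} = 9 (mod 13).
  i = 5 (α = 3): (3−11)(3−10)(3−12)(3−9) = (−8)·(−7)·(−9)·(−6) = 3024 ≡ 8, so v_5 = 8^{−1} = 5 (mod 13).
  v = [4, 1, 7, 9, 5].
Step 2: syndromes of r = [9, 3, 2, 1, 0] (all sums mod 13).
  S_0 = Σ v_i r_i = 4·9 + 1·3 + 7·2 + 9·1 + 5·0 = 62 ≡ 10.
  S_1 = Σ v_i α_i r_i = 4·11·9 + 1·10·3 + 7·12·2 + 9·9·1 + 5·3·0 = 675 ≡ 12.
  α_i^2 mod 13 = [4, 9, 1, 3, 9].
  S_2 = Σ v_i α_i^2 r_i = 4·4·9 + 1·9·3 + 7·1·2 + 9·3·1 + 5·9·0 = 212 ≡ 4.
  S = (10, 12, 4) ≠ 0, so r is not a codeword (an error is present).
Step 3: locate the error. For a single error e at position i, S_ℓ = v_i·e·α_i^ℓ, so α_err = S_1/S_0.
  S_0^{−1} = 10^{−1} = 4 (mod 13), so α_err = 12·4 = 48 ≡ 9 = α_4. Error position i = 4.
  Consistency check: S_2/S_1 = 4·12 = 48 ≡ 9 = α_err ✓ (single-error assumption holds).
Step 4: error magnitude e = S_0/v_4 = S_0·∏_{j≠4}(α_4 − α_j) = 10·3 = 30 ≡ 4 (mod 13).
Step 5: correct position 4: c_4 = r_4 − e = 1 − 4 ≡ 10 (mod 13). Hence c = [9, 3, 2, 10, 0].
  Check: interpolating c through the α_i gives m(x) = 8 + 6·x (degree < 2) with m(α_i) = c_i for every i, so c is indeed a codeword.
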